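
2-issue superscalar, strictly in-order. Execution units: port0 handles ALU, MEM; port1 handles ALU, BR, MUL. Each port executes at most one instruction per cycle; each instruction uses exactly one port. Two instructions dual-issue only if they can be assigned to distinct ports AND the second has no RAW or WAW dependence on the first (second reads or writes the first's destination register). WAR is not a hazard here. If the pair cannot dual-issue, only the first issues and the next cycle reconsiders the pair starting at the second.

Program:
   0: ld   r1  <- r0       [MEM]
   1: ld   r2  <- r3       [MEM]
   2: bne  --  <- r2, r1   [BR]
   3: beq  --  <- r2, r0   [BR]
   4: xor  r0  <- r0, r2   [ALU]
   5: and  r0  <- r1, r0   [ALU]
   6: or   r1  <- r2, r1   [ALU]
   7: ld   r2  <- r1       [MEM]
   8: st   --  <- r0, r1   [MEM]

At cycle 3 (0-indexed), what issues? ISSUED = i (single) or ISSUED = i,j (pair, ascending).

ISSUED = 3,4

c0: i0 ld  no-port MEM/MEM
c1: i1 ld  RAW r2
c2: i2 bne  no-port BR/BR
c3: i3&i4 beq+xor  pair
c4: i5&i6 and+or  pair
c5: i7 ld  no-port MEM/MEM
c6: i8 st  tail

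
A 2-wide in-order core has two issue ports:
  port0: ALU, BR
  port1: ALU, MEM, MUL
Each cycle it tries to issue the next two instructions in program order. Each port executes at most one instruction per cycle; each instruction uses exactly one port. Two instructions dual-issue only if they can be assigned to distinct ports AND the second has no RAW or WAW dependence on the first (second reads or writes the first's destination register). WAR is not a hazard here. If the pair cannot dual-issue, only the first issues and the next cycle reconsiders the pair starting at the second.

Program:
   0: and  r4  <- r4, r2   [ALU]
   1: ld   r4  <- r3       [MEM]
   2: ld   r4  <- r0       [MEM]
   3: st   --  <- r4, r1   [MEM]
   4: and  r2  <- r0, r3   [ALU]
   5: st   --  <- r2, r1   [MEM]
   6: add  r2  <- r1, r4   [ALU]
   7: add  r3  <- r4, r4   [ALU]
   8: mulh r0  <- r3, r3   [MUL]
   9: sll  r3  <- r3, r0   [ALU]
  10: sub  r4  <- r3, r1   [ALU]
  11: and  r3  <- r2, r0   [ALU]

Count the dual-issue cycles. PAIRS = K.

PAIRS = 3

[0] i0  and  -- WAW r4
[1] i1  ld  -- no-port MEM/MEM
[2] i2  ld  -- no-port MEM/MEM
[3] i3&i4  st+and  -- dual
[4] i5&i6  st+add  -- dual
[5] i7  add  -- RAW r3
[6] i8  mulh  -- RAW r0
[7] i9  sll  -- RAW r3
[8] i10&i11  sub+and  -- dual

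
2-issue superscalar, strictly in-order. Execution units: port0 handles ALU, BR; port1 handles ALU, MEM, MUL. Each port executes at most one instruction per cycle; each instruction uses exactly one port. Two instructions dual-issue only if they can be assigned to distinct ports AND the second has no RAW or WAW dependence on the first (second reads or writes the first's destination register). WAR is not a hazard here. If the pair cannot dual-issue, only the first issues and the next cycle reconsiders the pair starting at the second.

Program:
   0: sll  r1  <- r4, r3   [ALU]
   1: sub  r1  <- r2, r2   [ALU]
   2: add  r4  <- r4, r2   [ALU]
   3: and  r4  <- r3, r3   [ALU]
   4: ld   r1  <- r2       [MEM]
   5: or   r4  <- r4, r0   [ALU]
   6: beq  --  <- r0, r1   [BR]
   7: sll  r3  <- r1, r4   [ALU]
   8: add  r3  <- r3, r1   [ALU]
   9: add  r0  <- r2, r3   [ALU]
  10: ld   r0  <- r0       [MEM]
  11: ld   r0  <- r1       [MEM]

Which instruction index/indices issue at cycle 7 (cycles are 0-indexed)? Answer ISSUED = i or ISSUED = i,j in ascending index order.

0. sll @i0  | WAW r1
1. sub/add @i1,i2  | 2-wide
2. and/ld @i3,i4  | 2-wide
3. or/beq @i5,i6  | 2-wide
4. sll @i7  | RAW+WAW r3
5. add @i8  | RAW r3
6. add @i9  | RAW+WAW r0
7. ld @i10  | no-port MEM/MEM
8. ld @i11  | tail

ISSUED = 10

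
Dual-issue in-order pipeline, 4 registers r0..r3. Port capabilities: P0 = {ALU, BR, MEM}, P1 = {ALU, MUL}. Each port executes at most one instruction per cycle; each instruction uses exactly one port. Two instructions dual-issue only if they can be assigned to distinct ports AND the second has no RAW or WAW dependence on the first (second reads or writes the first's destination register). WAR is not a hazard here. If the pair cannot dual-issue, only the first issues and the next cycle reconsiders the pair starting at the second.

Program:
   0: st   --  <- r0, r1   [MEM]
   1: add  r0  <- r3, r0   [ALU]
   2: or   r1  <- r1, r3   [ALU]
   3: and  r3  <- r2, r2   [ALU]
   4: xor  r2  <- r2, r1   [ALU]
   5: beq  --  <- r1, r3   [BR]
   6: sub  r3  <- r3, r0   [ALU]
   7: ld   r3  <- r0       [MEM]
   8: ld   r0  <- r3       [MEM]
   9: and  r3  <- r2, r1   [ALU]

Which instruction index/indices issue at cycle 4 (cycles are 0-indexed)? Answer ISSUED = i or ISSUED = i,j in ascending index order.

t=0 i0&i1:st/add ; dual
t=1 i2&i3:or/and ; dual
t=2 i4&i5:xor/beq ; dual
t=3 i6:sub ; WAW r3
t=4 i7:ld ; no-port MEM/MEM
t=5 i8&i9:ld/and ; dual

ISSUED = 7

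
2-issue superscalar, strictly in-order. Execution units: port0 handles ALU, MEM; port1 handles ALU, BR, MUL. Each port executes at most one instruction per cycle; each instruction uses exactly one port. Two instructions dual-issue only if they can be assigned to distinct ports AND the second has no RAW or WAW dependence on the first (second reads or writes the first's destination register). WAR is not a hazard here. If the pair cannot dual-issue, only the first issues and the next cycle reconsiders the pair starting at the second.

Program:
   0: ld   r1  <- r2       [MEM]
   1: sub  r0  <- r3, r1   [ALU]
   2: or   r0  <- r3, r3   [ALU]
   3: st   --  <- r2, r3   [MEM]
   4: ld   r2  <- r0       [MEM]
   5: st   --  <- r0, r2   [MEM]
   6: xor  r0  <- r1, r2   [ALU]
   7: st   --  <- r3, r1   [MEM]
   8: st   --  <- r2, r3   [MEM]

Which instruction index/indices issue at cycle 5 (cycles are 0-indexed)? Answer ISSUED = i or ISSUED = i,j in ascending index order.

#0 head=0: ld.MEM i0 RAW r1
#1 head=1: sub.ALU i1 WAW r0
#2 head=2: or.ALU st.MEM i2&i3 dual
#3 head=4: ld.MEM i4 no-port MEM/MEM
#4 head=5: st.MEM xor.ALU i5&i6 dual
#5 head=7: st.MEM i7 no-port MEM/MEM
#6 head=8: st.MEM i8 tail

ISSUED = 7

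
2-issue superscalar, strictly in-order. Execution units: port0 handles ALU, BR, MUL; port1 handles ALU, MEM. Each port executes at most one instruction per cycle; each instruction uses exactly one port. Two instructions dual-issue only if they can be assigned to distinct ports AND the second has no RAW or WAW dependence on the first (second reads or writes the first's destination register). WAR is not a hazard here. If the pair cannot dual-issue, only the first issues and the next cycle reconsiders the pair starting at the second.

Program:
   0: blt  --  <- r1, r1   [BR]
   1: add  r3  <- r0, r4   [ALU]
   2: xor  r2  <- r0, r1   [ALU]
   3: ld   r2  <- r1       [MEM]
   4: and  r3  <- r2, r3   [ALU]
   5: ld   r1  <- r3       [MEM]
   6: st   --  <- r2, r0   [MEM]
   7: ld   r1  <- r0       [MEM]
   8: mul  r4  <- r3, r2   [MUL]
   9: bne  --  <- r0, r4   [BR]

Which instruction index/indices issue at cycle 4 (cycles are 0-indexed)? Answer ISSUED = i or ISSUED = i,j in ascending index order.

ISSUED = 5

  cy0 -> i0+i1 (blt;add) 2-wide
  cy1 -> i2 (xor) WAW r2
  cy2 -> i3 (ld) RAW r2
  cy3 -> i4 (and) RAW r3
  cy4 -> i5 (ld) no-port MEM/MEM
  cy5 -> i6 (st) no-port MEM/MEM
  cy6 -> i7+i8 (ld;mul) 2-wide
  cy7 -> i9 (bne) tail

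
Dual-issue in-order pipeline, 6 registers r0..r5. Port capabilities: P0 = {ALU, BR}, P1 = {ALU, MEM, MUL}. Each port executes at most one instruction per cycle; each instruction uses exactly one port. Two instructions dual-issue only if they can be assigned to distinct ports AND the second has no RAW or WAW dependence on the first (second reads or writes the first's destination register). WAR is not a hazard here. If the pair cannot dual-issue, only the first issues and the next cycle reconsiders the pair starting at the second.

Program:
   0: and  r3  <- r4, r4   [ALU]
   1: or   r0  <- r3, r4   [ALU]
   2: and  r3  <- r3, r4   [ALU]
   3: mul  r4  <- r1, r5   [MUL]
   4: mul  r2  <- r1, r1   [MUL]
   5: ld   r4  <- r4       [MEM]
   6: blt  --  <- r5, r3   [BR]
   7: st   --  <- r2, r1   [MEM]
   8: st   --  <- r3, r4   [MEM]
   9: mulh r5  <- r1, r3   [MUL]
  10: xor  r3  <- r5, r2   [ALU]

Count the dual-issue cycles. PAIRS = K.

PAIRS = 2

  cy0 -> i0 (and.ALU) RAW r3
  cy1 -> i1+i2 (or.ALU/and.ALU) pair
  cy2 -> i3 (mul.MUL) no-port MUL/MUL
  cy3 -> i4 (mul.MUL) no-port MUL/MEM
  cy4 -> i5+i6 (ld.MEM/blt.BR) pair
  cy5 -> i7 (st.MEM) no-port MEM/MEM
  cy6 -> i8 (st.MEM) no-port MEM/MUL
  cy7 -> i9 (mulh.MUL) RAW r5
  cy8 -> i10 (xor.ALU) tail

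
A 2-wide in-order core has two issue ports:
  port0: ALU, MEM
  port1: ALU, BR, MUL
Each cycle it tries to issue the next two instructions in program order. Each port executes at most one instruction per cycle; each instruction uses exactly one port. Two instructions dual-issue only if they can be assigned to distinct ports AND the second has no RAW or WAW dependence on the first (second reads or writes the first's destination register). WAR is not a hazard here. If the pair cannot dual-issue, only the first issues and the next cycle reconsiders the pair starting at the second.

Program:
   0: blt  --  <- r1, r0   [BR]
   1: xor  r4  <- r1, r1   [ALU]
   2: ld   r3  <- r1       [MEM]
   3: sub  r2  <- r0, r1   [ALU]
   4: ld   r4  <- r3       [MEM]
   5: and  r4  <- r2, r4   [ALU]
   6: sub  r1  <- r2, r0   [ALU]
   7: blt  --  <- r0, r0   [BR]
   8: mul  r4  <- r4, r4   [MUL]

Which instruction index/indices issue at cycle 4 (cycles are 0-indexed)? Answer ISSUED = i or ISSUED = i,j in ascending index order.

0. blt.BR;xor.ALU @i0/i1  | dual
1. ld.MEM;sub.ALU @i2/i3  | dual
2. ld.MEM @i4  | RAW+WAW r4
3. and.ALU;sub.ALU @i5/i6  | dual
4. blt.BR @i7  | no-port BR/MUL
5. mul.MUL @i8  | tail

ISSUED = 7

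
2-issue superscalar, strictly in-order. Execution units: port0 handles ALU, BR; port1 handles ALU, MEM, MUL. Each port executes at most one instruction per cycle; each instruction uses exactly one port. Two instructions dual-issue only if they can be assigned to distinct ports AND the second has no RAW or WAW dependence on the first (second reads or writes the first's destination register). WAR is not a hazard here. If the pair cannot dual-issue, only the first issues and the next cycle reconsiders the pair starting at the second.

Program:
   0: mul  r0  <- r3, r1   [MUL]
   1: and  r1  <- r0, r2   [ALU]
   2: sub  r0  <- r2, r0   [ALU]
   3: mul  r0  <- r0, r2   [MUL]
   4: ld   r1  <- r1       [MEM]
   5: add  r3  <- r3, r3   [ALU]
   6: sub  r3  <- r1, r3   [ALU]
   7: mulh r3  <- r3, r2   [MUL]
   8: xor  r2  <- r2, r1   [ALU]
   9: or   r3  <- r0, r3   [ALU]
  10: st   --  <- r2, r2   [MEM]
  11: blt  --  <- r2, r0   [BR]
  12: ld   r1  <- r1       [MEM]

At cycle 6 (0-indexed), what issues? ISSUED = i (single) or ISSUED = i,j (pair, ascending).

t=0 i0:mul ; RAW r0
t=1 i1/i2:and sub ; pair
t=2 i3:mul ; no-port MUL/MEM
t=3 i4/i5:ld add ; pair
t=4 i6:sub ; RAW+WAW r3
t=5 i7/i8:mulh xor ; pair
t=6 i9/i10:or st ; pair
t=7 i11/i12:blt ld ; pair

ISSUED = 9,10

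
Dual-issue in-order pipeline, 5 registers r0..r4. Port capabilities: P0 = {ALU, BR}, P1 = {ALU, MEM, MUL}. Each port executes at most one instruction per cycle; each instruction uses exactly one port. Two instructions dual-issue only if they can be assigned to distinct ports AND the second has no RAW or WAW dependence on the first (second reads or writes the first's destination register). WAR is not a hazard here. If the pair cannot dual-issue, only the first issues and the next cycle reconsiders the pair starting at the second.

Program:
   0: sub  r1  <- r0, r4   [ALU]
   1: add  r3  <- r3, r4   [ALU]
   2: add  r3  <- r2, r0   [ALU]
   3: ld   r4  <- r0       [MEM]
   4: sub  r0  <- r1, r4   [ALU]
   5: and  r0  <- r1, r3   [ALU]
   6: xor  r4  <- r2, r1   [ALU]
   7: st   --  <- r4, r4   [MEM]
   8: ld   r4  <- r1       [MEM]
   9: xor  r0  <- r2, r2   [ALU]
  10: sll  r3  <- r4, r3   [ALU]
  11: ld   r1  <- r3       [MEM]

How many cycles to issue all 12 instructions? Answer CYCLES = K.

CYCLES = 8

c0: i0/i1 sub/add  dual
c1: i2/i3 add/ld  dual
c2: i4 sub  WAW r0
c3: i5/i6 and/xor  dual
c4: i7 st  no-port MEM/MEM
c5: i8/i9 ld/xor  dual
c6: i10 sll  RAW r3
c7: i11 ld  tail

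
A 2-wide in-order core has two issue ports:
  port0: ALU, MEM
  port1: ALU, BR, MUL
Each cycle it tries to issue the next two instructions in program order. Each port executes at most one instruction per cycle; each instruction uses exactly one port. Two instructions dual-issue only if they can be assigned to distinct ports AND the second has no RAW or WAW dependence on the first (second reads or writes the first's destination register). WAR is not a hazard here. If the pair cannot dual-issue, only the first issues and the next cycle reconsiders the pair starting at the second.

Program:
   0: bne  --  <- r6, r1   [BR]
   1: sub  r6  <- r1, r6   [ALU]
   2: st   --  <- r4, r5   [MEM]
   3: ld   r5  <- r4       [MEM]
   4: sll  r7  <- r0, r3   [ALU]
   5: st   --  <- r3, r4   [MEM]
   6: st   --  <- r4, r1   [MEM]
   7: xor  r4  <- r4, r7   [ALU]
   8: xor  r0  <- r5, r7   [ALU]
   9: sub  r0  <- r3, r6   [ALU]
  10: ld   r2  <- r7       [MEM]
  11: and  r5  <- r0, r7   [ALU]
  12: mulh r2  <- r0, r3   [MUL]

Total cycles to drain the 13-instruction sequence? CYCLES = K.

CYCLES = 8

  cy0 -> i0/i1 (bne sub) dual
  cy1 -> i2 (st) no-port MEM/MEM
  cy2 -> i3/i4 (ld sll) dual
  cy3 -> i5 (st) no-port MEM/MEM
  cy4 -> i6/i7 (st xor) dual
  cy5 -> i8 (xor) WAW r0
  cy6 -> i9/i10 (sub ld) dual
  cy7 -> i11/i12 (and mulh) dual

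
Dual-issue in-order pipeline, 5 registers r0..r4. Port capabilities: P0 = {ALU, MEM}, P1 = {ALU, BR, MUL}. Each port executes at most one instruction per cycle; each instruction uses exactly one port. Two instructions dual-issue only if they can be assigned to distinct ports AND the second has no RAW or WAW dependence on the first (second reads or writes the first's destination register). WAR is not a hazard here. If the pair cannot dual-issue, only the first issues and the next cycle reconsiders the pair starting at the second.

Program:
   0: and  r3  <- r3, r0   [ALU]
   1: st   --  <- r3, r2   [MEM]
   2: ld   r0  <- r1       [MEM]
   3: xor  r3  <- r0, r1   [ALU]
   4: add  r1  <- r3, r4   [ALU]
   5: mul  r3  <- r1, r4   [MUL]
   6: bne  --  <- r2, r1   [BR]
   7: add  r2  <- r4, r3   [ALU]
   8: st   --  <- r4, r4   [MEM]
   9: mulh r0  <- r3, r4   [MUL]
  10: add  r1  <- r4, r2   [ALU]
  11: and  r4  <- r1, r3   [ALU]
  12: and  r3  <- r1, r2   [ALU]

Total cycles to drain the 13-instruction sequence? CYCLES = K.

  cy0 -> i0 (and) RAW r3
  cy1 -> i1 (st) no-port MEM/MEM
  cy2 -> i2 (ld) RAW r0
  cy3 -> i3 (xor) RAW r3
  cy4 -> i4 (add) RAW r1
  cy5 -> i5 (mul) no-port MUL/BR
  cy6 -> i6+i7 (bne/add) 2-wide
  cy7 -> i8+i9 (st/mulh) 2-wide
  cy8 -> i10 (add) RAW r1
  cy9 -> i11+i12 (and/and) 2-wide

CYCLES = 10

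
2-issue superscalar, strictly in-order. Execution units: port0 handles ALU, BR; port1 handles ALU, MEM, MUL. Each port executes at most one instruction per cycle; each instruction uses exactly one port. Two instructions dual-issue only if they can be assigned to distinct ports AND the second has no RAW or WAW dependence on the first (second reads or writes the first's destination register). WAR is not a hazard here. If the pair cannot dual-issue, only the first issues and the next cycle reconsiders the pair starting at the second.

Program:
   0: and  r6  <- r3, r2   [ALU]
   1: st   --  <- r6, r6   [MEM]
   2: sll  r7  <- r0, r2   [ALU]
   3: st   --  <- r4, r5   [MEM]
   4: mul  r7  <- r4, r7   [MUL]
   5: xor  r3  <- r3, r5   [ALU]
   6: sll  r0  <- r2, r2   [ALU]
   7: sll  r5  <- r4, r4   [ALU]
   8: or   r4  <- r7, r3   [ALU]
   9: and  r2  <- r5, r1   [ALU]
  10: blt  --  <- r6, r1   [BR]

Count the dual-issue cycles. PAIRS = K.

PAIRS = 4

#0 head=0: and.ALU i0 RAW r6
#1 head=1: st.MEM+sll.ALU i1&i2 pair
#2 head=3: st.MEM i3 no-port MEM/MUL
#3 head=4: mul.MUL+xor.ALU i4&i5 pair
#4 head=6: sll.ALU+sll.ALU i6&i7 pair
#5 head=8: or.ALU+and.ALU i8&i9 pair
#6 head=10: blt.BR i10 tail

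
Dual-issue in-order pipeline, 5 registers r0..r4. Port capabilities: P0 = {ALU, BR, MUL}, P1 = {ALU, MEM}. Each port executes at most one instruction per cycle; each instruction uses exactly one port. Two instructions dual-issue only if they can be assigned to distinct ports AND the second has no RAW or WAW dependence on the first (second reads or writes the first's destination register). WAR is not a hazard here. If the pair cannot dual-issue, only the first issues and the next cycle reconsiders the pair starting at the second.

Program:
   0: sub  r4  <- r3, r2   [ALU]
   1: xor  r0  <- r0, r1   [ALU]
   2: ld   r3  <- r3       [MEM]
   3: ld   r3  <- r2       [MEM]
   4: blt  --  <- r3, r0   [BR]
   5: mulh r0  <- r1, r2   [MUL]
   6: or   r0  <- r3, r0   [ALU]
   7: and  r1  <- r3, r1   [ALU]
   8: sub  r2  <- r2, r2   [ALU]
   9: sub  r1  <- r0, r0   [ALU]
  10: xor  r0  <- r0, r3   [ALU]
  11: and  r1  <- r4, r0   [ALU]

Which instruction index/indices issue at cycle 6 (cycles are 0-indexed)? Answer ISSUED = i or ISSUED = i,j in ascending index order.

c0: i0+i1 sub.ALU/xor.ALU  2-wide
c1: i2 ld.MEM  no-port MEM/MEM
c2: i3 ld.MEM  RAW r3
c3: i4 blt.BR  no-port BR/MUL
c4: i5 mulh.MUL  RAW+WAW r0
c5: i6+i7 or.ALU/and.ALU  2-wide
c6: i8+i9 sub.ALU/sub.ALU  2-wide
c7: i10 xor.ALU  RAW r0
c8: i11 and.ALU  tail

ISSUED = 8,9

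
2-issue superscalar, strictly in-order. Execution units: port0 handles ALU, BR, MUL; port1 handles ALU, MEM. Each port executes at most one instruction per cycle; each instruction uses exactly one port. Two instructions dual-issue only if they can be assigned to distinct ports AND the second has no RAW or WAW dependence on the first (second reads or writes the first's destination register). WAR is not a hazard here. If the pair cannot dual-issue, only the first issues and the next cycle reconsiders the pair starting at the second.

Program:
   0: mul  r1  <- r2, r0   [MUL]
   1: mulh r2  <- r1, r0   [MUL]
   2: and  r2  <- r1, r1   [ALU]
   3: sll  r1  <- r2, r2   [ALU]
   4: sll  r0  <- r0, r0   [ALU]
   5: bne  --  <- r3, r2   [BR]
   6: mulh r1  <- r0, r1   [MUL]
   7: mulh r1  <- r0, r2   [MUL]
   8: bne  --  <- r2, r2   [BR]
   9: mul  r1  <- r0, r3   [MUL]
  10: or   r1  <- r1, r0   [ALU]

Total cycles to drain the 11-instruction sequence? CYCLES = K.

CYCLES = 10

[0] i0  mul.MUL  -- no-port MUL/MUL
[1] i1  mulh.MUL  -- WAW r2
[2] i2  and.ALU  -- RAW r2
[3] i3/i4  sll.ALU sll.ALU  -- pair
[4] i5  bne.BR  -- no-port BR/MUL
[5] i6  mulh.MUL  -- no-port MUL/MUL
[6] i7  mulh.MUL  -- no-port MUL/BR
[7] i8  bne.BR  -- no-port BR/MUL
[8] i9  mul.MUL  -- RAW+WAW r1
[9] i10  or.ALU  -- tail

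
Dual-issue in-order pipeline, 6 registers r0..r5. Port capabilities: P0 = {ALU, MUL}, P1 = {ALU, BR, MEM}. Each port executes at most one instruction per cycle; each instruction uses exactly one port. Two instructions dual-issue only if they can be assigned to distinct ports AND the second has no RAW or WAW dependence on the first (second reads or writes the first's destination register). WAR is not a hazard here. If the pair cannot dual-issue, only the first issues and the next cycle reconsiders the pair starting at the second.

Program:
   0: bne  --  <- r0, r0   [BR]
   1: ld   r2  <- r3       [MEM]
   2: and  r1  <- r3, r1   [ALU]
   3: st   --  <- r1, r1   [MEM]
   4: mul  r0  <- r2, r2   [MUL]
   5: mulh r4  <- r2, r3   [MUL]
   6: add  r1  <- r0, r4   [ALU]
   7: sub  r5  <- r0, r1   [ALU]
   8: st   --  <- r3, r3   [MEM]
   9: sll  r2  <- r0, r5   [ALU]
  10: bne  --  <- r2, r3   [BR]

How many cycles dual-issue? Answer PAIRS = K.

t=0 i0:bne.BR ; no-port BR/MEM
t=1 i1&i2:ld.MEM+and.ALU ; dual
t=2 i3&i4:st.MEM+mul.MUL ; dual
t=3 i5:mulh.MUL ; RAW r4
t=4 i6:add.ALU ; RAW r1
t=5 i7&i8:sub.ALU+st.MEM ; dual
t=6 i9:sll.ALU ; RAW r2
t=7 i10:bne.BR ; tail

PAIRS = 3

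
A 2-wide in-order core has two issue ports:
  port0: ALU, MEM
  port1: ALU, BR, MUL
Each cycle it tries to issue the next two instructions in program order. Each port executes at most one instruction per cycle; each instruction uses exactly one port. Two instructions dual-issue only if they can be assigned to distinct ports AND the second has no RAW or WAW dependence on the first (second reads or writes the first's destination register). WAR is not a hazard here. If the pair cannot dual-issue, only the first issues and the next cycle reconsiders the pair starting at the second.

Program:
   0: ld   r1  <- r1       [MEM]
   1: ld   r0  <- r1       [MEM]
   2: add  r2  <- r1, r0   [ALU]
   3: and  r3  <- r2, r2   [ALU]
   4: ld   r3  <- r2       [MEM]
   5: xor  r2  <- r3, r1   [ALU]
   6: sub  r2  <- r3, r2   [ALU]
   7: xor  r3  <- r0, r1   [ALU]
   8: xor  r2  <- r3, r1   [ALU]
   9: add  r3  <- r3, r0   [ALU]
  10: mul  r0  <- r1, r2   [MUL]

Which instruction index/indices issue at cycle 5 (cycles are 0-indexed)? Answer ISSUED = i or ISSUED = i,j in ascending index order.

ISSUED = 5

  cy0 -> i0 (ld) no-port MEM/MEM
  cy1 -> i1 (ld) RAW r0
  cy2 -> i2 (add) RAW r2
  cy3 -> i3 (and) WAW r3
  cy4 -> i4 (ld) RAW r3
  cy5 -> i5 (xor) RAW+WAW r2
  cy6 -> i6,i7 (sub xor) dual
  cy7 -> i8,i9 (xor add) dual
  cy8 -> i10 (mul) tail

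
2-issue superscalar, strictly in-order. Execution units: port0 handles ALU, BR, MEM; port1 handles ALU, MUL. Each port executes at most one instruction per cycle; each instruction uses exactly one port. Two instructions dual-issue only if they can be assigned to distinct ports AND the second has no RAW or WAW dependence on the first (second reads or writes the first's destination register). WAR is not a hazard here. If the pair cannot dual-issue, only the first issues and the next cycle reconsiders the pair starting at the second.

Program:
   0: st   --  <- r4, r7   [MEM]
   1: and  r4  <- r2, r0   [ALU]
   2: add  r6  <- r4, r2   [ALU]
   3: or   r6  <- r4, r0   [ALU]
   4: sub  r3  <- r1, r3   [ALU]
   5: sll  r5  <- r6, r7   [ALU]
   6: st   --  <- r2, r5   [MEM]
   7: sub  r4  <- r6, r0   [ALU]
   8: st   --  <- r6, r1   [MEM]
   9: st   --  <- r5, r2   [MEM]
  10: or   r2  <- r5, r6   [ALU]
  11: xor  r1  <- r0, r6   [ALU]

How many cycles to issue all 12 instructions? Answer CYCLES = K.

CYCLES = 8

#0 head=0: st/and i0,i1 dual
#1 head=2: add i2 WAW r6
#2 head=3: or/sub i3,i4 dual
#3 head=5: sll i5 RAW r5
#4 head=6: st/sub i6,i7 dual
#5 head=8: st i8 no-port MEM/MEM
#6 head=9: st/or i9,i10 dual
#7 head=11: xor i11 tail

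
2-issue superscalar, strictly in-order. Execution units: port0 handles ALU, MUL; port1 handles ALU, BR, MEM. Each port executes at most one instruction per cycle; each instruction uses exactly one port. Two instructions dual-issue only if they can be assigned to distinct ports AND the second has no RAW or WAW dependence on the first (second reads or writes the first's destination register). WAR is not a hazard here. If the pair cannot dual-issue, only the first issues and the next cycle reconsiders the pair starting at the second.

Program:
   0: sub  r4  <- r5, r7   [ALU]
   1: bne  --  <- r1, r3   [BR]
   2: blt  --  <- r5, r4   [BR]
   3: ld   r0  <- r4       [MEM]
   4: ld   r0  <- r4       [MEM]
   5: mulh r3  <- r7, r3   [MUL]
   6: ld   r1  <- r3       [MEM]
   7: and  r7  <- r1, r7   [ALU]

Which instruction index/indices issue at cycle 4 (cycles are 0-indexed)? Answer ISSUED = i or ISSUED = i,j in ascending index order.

  cy0 -> i0+i1 (sub bne) dual
  cy1 -> i2 (blt) no-port BR/MEM
  cy2 -> i3 (ld) no-port MEM/MEM
  cy3 -> i4+i5 (ld mulh) dual
  cy4 -> i6 (ld) RAW r1
  cy5 -> i7 (and) tail

ISSUED = 6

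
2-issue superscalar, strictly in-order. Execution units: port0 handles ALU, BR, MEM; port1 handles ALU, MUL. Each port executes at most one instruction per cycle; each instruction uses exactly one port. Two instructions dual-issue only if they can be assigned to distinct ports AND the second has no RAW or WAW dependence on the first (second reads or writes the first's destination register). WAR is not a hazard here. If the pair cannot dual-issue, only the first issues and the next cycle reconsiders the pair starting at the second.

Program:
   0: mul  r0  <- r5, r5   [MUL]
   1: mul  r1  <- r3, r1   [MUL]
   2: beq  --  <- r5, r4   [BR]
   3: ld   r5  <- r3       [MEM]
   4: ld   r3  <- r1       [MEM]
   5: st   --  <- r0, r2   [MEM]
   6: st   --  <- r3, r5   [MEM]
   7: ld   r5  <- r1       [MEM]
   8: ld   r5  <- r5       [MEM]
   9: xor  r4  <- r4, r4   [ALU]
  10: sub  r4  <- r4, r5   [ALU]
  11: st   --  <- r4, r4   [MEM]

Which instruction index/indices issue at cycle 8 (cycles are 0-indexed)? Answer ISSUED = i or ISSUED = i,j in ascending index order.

0. mul @i0  | no-port MUL/MUL
1. mul+beq @i1,i2  | pair
2. ld @i3  | no-port MEM/MEM
3. ld @i4  | no-port MEM/MEM
4. st @i5  | no-port MEM/MEM
5. st @i6  | no-port MEM/MEM
6. ld @i7  | no-port MEM/MEM
7. ld+xor @i8,i9  | pair
8. sub @i10  | RAW r4
9. st @i11  | tail

ISSUED = 10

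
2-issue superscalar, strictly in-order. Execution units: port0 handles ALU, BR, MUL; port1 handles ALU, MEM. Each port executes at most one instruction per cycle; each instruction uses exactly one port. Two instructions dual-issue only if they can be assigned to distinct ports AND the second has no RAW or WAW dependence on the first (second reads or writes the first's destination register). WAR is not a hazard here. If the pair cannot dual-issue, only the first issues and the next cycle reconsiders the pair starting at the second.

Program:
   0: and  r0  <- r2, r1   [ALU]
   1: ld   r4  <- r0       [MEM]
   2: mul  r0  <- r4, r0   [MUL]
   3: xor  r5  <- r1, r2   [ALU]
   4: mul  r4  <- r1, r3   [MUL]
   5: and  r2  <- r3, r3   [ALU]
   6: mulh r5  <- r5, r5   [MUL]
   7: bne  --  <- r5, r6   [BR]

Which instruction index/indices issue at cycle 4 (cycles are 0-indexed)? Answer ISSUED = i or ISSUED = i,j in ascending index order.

  cy0 -> i0 (and.ALU) RAW r0
  cy1 -> i1 (ld.MEM) RAW r4
  cy2 -> i2,i3 (mul.MUL;xor.ALU) dual
  cy3 -> i4,i5 (mul.MUL;and.ALU) dual
  cy4 -> i6 (mulh.MUL) no-port MUL/BR
  cy5 -> i7 (bne.BR) tail

ISSUED = 6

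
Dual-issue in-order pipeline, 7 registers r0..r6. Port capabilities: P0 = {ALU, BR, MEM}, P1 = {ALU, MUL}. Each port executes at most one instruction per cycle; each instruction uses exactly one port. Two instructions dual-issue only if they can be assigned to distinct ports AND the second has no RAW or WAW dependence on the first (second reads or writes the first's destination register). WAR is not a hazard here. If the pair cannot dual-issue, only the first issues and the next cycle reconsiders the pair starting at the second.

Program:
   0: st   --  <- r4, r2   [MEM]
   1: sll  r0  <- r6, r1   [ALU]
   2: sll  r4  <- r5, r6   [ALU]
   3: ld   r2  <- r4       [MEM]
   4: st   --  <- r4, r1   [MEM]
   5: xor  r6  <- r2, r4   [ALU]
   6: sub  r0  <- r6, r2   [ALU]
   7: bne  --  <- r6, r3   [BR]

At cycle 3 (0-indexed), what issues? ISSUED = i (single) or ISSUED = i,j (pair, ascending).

[0] i0,i1  st sll  -- dual
[1] i2  sll  -- RAW r4
[2] i3  ld  -- no-port MEM/MEM
[3] i4,i5  st xor  -- dual
[4] i6,i7  sub bne  -- dual

ISSUED = 4,5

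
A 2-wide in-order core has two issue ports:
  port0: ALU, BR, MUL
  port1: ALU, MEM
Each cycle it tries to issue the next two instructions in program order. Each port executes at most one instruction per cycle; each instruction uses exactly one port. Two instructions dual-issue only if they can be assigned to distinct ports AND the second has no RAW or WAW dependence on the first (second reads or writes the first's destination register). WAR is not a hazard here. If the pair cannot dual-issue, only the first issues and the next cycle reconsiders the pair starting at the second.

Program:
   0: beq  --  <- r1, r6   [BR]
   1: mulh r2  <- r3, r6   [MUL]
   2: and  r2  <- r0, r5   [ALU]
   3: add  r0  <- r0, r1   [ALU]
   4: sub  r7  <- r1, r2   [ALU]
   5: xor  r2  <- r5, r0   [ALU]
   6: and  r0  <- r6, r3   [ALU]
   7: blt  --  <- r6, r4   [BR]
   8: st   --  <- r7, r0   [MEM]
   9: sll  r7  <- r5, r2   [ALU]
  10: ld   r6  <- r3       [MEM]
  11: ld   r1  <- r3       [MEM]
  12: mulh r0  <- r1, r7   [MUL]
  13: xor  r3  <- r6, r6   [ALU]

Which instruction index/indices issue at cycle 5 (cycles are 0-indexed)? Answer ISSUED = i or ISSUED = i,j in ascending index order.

[0] i0  beq.BR  -- no-port BR/MUL
[1] i1  mulh.MUL  -- WAW r2
[2] i2,i3  and.ALU add.ALU  -- pair
[3] i4,i5  sub.ALU xor.ALU  -- pair
[4] i6,i7  and.ALU blt.BR  -- pair
[5] i8,i9  st.MEM sll.ALU  -- pair
[6] i10  ld.MEM  -- no-port MEM/MEM
[7] i11  ld.MEM  -- RAW r1
[8] i12,i13  mulh.MUL xor.ALU  -- pair

ISSUED = 8,9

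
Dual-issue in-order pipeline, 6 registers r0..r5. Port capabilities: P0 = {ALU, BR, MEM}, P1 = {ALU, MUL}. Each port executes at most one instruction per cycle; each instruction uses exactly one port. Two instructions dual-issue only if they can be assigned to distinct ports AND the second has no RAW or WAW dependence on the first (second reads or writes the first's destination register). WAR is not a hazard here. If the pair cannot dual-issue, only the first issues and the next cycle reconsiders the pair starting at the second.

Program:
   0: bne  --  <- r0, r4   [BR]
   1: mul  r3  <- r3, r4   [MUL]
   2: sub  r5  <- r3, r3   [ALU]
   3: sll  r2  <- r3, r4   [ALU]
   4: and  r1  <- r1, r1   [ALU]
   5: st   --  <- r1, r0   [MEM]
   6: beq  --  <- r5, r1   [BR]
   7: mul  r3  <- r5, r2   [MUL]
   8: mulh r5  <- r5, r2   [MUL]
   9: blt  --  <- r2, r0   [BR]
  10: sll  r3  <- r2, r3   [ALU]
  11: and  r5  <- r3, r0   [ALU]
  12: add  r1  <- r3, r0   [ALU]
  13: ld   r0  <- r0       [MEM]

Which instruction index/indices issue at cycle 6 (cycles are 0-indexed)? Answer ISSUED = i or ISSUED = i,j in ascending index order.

  cy0 -> i0+i1 (bne;mul) dual
  cy1 -> i2+i3 (sub;sll) dual
  cy2 -> i4 (and) RAW r1
  cy3 -> i5 (st) no-port MEM/BR
  cy4 -> i6+i7 (beq;mul) dual
  cy5 -> i8+i9 (mulh;blt) dual
  cy6 -> i10 (sll) RAW r3
  cy7 -> i11+i12 (and;add) dual
  cy8 -> i13 (ld) tail

ISSUED = 10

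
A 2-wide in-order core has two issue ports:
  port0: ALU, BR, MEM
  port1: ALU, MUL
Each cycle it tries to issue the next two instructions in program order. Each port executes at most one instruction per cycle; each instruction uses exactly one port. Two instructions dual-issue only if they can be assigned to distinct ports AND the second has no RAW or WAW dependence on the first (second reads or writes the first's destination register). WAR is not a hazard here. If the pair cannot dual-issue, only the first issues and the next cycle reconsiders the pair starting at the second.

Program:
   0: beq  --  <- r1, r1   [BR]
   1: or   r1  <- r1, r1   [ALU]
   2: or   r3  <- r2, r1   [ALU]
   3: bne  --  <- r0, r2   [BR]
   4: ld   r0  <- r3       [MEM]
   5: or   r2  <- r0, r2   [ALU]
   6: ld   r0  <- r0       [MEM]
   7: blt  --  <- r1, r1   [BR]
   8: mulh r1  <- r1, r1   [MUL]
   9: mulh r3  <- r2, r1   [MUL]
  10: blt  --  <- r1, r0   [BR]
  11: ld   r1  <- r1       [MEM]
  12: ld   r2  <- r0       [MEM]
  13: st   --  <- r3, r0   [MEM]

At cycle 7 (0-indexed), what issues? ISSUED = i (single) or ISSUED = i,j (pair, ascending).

ISSUED = 12

c0: i0+i1 beq.BR;or.ALU  pair
c1: i2+i3 or.ALU;bne.BR  pair
c2: i4 ld.MEM  RAW r0
c3: i5+i6 or.ALU;ld.MEM  pair
c4: i7+i8 blt.BR;mulh.MUL  pair
c5: i9+i10 mulh.MUL;blt.BR  pair
c6: i11 ld.MEM  no-port MEM/MEM
c7: i12 ld.MEM  no-port MEM/MEM
c8: i13 st.MEM  tail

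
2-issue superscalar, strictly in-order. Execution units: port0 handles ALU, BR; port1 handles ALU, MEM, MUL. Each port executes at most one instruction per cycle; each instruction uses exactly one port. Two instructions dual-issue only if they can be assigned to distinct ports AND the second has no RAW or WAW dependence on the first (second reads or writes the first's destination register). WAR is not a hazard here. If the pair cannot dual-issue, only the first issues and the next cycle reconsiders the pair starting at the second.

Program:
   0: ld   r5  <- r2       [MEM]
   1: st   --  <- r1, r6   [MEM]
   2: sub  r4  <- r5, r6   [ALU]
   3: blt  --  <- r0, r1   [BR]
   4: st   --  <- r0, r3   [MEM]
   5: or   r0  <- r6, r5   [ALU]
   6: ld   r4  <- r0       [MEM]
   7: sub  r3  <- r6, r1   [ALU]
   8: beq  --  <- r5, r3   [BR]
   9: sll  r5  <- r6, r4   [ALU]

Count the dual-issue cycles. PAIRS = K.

  cy0 -> i0 (ld) no-port MEM/MEM
  cy1 -> i1+i2 (st;sub) 2-wide
  cy2 -> i3+i4 (blt;st) 2-wide
  cy3 -> i5 (or) RAW r0
  cy4 -> i6+i7 (ld;sub) 2-wide
  cy5 -> i8+i9 (beq;sll) 2-wide

PAIRS = 4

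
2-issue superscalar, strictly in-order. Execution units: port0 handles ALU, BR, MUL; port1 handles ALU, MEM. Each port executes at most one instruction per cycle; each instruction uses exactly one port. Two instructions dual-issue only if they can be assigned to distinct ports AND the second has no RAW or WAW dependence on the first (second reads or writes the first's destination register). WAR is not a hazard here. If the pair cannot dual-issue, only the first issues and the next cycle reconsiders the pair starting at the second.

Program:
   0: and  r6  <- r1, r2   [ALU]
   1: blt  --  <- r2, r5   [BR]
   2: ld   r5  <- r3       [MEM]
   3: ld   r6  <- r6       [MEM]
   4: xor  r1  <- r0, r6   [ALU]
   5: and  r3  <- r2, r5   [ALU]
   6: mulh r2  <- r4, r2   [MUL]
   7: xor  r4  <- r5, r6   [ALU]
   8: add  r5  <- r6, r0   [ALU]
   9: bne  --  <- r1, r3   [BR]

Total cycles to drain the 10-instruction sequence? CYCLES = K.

#0 head=0: and;blt i0,i1 dual
#1 head=2: ld i2 no-port MEM/MEM
#2 head=3: ld i3 RAW r6
#3 head=4: xor;and i4,i5 dual
#4 head=6: mulh;xor i6,i7 dual
#5 head=8: add;bne i8,i9 dual

CYCLES = 6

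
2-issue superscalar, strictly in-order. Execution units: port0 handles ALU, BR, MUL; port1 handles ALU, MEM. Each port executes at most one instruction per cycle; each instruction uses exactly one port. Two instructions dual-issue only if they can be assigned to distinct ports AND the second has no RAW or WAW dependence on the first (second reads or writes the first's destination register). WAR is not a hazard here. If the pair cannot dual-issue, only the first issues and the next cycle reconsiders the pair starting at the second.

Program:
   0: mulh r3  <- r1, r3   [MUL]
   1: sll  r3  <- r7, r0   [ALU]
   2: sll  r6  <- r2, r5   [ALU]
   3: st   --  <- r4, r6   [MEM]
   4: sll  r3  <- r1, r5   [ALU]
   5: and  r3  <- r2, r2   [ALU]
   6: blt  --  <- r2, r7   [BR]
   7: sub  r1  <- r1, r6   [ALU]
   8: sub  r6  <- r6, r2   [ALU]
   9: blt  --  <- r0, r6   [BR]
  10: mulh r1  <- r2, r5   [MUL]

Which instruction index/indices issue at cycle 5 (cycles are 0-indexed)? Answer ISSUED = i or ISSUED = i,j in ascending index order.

ISSUED = 9

[0] i0  mulh.MUL  -- WAW r3
[1] i1&i2  sll.ALU+sll.ALU  -- pair
[2] i3&i4  st.MEM+sll.ALU  -- pair
[3] i5&i6  and.ALU+blt.BR  -- pair
[4] i7&i8  sub.ALU+sub.ALU  -- pair
[5] i9  blt.BR  -- no-port BR/MUL
[6] i10  mulh.MUL  -- tail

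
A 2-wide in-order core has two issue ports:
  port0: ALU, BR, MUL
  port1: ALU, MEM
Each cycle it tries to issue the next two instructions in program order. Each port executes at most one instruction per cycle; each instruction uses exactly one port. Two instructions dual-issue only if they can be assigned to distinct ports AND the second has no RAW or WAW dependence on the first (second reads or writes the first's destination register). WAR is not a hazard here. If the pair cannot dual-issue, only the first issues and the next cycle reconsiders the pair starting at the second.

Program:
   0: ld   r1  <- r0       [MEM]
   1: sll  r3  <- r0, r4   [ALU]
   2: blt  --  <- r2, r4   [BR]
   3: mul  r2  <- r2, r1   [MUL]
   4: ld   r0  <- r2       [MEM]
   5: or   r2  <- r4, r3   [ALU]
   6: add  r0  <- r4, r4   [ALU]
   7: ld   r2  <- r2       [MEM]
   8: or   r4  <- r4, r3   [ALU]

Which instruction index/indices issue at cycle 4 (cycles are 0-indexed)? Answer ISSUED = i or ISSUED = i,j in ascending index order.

ISSUED = 6,7

t=0 i0+i1:ld/sll ; 2-wide
t=1 i2:blt ; no-port BR/MUL
t=2 i3:mul ; RAW r2
t=3 i4+i5:ld/or ; 2-wide
t=4 i6+i7:add/ld ; 2-wide
t=5 i8:or ; tail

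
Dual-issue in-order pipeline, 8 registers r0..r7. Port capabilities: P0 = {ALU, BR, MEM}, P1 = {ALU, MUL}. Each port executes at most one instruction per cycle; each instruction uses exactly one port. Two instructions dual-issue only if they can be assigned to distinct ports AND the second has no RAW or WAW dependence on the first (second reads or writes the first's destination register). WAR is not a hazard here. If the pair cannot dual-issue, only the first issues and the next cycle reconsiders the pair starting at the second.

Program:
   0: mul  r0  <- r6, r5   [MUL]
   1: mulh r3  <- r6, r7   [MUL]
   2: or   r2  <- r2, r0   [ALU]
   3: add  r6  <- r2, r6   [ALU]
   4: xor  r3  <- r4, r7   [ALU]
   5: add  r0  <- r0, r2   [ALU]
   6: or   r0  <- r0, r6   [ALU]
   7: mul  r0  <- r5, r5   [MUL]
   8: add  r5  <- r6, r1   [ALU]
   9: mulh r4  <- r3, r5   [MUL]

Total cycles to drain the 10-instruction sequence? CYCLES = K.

CYCLES = 7

  cy0 -> i0 (mul.MUL) no-port MUL/MUL
  cy1 -> i1/i2 (mulh.MUL/or.ALU) pair
  cy2 -> i3/i4 (add.ALU/xor.ALU) pair
  cy3 -> i5 (add.ALU) RAW+WAW r0
  cy4 -> i6 (or.ALU) WAW r0
  cy5 -> i7/i8 (mul.MUL/add.ALU) pair
  cy6 -> i9 (mulh.MUL) tail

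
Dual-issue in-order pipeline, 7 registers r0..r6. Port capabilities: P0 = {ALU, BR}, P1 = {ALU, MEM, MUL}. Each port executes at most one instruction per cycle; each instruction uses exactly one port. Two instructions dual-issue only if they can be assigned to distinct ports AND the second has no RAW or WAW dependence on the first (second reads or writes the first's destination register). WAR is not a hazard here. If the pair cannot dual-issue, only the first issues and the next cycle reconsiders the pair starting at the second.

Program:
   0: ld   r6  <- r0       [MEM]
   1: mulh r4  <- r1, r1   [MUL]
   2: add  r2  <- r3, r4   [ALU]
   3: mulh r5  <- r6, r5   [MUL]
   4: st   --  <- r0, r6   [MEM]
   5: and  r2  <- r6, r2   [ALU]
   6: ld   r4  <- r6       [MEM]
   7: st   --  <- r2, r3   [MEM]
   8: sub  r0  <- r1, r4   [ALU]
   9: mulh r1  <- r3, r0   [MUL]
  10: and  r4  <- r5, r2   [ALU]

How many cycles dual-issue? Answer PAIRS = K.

PAIRS = 4

t=0 i0:ld ; no-port MEM/MUL
t=1 i1:mulh ; RAW r4
t=2 i2&i3:add+mulh ; pair
t=3 i4&i5:st+and ; pair
t=4 i6:ld ; no-port MEM/MEM
t=5 i7&i8:st+sub ; pair
t=6 i9&i10:mulh+and ; pair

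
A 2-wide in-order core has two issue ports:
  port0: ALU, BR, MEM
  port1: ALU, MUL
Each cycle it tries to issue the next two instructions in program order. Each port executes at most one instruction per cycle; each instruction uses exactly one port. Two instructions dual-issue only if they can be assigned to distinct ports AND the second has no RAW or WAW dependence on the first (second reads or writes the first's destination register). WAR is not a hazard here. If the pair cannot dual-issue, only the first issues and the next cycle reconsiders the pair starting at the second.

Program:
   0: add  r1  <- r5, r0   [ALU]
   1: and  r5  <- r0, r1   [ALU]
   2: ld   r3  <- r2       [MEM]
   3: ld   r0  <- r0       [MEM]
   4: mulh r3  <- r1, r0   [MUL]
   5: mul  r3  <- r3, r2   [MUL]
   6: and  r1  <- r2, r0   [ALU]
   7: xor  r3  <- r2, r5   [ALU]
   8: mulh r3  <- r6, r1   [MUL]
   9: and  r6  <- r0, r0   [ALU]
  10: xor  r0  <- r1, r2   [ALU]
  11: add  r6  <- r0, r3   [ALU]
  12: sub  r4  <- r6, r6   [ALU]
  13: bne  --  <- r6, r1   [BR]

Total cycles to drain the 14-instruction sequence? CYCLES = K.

CYCLES = 10

[0] i0  add.ALU  -- RAW r1
[1] i1,i2  and.ALU+ld.MEM  -- dual
[2] i3  ld.MEM  -- RAW r0
[3] i4  mulh.MUL  -- no-port MUL/MUL
[4] i5,i6  mul.MUL+and.ALU  -- dual
[5] i7  xor.ALU  -- WAW r3
[6] i8,i9  mulh.MUL+and.ALU  -- dual
[7] i10  xor.ALU  -- RAW r0
[8] i11  add.ALU  -- RAW r6
[9] i12,i13  sub.ALU+bne.BR  -- dual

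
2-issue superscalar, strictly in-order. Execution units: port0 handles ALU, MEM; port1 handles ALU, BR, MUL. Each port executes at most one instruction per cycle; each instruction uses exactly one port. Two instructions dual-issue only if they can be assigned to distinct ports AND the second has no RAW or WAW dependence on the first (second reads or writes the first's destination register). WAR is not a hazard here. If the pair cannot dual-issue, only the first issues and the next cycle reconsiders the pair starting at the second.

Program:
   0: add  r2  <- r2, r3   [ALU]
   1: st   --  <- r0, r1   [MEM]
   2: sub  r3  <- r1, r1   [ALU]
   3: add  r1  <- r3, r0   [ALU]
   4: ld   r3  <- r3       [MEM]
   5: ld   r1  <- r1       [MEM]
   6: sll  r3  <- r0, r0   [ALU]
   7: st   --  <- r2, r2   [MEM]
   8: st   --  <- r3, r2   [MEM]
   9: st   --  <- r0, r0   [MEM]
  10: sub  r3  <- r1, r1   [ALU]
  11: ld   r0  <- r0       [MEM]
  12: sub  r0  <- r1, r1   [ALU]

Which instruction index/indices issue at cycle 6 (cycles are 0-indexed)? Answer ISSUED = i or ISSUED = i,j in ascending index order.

ISSUED = 9,10

c0: i0+i1 add+st  dual
c1: i2 sub  RAW r3
c2: i3+i4 add+ld  dual
c3: i5+i6 ld+sll  dual
c4: i7 st  no-port MEM/MEM
c5: i8 st  no-port MEM/MEM
c6: i9+i10 st+sub  dual
c7: i11 ld  WAW r0
c8: i12 sub  tail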